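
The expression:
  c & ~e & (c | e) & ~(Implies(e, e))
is never true.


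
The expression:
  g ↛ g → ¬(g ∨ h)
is always true.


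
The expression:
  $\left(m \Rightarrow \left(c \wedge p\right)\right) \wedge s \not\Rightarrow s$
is never true.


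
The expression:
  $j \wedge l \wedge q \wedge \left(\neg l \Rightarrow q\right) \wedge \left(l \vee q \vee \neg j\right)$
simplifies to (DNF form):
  $j \wedge l \wedge q$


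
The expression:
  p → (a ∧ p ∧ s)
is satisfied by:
  {a: True, s: True, p: False}
  {a: True, s: False, p: False}
  {s: True, a: False, p: False}
  {a: False, s: False, p: False}
  {a: True, p: True, s: True}


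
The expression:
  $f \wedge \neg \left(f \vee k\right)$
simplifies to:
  $\text{False}$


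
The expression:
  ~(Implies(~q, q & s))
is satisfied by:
  {q: False}


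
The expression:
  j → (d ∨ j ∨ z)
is always true.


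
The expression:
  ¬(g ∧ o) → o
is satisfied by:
  {o: True}


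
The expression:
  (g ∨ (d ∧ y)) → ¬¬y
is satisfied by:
  {y: True, g: False}
  {g: False, y: False}
  {g: True, y: True}


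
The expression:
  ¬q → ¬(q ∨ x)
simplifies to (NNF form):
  q ∨ ¬x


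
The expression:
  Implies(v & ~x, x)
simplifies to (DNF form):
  x | ~v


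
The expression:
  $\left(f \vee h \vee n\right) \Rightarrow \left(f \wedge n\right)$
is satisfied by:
  {n: True, f: True, h: False}
  {n: True, f: True, h: True}
  {h: False, f: False, n: False}


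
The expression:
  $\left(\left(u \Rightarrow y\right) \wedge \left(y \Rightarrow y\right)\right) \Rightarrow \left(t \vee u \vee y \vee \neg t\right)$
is always true.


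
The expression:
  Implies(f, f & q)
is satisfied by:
  {q: True, f: False}
  {f: False, q: False}
  {f: True, q: True}


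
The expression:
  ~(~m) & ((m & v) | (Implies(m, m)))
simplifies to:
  m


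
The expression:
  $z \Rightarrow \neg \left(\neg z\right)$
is always true.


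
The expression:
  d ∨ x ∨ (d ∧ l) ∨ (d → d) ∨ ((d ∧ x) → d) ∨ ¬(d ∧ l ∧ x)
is always true.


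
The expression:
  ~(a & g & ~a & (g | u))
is always true.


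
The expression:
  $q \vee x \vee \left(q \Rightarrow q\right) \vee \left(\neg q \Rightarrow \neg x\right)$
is always true.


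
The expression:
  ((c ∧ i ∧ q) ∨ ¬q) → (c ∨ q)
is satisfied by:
  {q: True, c: True}
  {q: True, c: False}
  {c: True, q: False}


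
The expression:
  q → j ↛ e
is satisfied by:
  {j: True, e: False, q: False}
  {e: False, q: False, j: False}
  {j: True, e: True, q: False}
  {e: True, j: False, q: False}
  {q: True, j: True, e: False}


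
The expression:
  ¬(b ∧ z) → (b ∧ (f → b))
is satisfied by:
  {b: True}


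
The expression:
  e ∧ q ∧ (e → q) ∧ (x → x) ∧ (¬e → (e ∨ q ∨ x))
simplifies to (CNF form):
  e ∧ q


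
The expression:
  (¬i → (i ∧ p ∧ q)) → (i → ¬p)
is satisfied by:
  {p: False, i: False}
  {i: True, p: False}
  {p: True, i: False}


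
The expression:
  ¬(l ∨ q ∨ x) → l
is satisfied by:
  {x: True, q: True, l: True}
  {x: True, q: True, l: False}
  {x: True, l: True, q: False}
  {x: True, l: False, q: False}
  {q: True, l: True, x: False}
  {q: True, l: False, x: False}
  {l: True, q: False, x: False}


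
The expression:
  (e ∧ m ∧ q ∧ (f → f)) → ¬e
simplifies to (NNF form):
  ¬e ∨ ¬m ∨ ¬q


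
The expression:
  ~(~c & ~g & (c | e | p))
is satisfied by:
  {c: True, g: True, p: False, e: False}
  {c: True, e: True, g: True, p: False}
  {c: True, g: True, p: True, e: False}
  {c: True, e: True, g: True, p: True}
  {c: True, p: False, g: False, e: False}
  {c: True, e: True, p: False, g: False}
  {c: True, p: True, g: False, e: False}
  {c: True, e: True, p: True, g: False}
  {g: True, e: False, p: False, c: False}
  {e: True, g: True, p: False, c: False}
  {g: True, p: True, e: False, c: False}
  {e: True, g: True, p: True, c: False}
  {e: False, p: False, g: False, c: False}


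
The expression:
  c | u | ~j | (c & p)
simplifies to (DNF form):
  c | u | ~j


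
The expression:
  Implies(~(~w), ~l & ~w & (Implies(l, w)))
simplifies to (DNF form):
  ~w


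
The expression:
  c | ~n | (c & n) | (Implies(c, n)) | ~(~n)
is always true.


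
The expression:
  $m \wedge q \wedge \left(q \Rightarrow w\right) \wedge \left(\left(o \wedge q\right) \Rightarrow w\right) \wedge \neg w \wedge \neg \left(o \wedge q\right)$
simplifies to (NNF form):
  $\text{False}$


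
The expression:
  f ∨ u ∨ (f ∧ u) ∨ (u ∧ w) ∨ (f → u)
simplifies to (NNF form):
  True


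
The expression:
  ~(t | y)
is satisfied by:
  {y: False, t: False}


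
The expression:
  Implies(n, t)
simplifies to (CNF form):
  t | ~n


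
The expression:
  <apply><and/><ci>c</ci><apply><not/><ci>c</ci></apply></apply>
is never true.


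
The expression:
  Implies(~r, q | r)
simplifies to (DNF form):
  q | r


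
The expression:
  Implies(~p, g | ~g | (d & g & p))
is always true.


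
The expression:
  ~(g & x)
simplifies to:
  ~g | ~x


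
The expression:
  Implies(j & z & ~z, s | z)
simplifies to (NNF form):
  True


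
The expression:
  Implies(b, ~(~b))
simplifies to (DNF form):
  True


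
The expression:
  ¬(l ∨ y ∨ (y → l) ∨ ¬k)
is never true.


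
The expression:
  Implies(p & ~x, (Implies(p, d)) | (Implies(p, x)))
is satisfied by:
  {x: True, d: True, p: False}
  {x: True, p: False, d: False}
  {d: True, p: False, x: False}
  {d: False, p: False, x: False}
  {x: True, d: True, p: True}
  {x: True, p: True, d: False}
  {d: True, p: True, x: False}


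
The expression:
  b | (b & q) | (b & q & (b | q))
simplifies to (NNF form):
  b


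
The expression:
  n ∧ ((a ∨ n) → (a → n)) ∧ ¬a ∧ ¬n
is never true.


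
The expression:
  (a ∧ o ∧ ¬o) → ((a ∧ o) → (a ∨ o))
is always true.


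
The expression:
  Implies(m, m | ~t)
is always true.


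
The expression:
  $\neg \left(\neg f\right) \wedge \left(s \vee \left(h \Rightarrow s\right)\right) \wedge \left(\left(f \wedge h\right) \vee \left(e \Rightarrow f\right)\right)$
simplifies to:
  $f \wedge \left(s \vee \neg h\right)$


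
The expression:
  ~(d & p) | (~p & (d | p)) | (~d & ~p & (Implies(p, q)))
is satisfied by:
  {p: False, d: False}
  {d: True, p: False}
  {p: True, d: False}


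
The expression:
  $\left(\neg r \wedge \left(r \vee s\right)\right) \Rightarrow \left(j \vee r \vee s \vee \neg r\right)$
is always true.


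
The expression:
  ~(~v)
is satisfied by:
  {v: True}


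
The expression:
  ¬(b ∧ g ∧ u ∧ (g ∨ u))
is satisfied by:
  {u: False, b: False, g: False}
  {g: True, u: False, b: False}
  {b: True, u: False, g: False}
  {g: True, b: True, u: False}
  {u: True, g: False, b: False}
  {g: True, u: True, b: False}
  {b: True, u: True, g: False}


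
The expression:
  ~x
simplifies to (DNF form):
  ~x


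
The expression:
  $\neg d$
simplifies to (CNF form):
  $\neg d$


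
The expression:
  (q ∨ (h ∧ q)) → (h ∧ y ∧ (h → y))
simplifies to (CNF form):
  (h ∨ ¬q) ∧ (y ∨ ¬q)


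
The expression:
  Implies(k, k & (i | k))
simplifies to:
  True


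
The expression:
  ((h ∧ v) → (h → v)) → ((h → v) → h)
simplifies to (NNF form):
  h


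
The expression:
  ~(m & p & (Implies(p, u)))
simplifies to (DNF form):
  ~m | ~p | ~u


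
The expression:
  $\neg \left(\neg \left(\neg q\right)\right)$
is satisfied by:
  {q: False}


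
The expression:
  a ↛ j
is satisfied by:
  {a: True, j: False}


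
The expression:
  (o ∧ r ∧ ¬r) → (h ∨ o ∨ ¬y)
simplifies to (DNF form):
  True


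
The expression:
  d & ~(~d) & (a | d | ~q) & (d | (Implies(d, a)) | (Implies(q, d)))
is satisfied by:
  {d: True}


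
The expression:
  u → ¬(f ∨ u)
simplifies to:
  ¬u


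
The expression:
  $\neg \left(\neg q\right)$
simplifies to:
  $q$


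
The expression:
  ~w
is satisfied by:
  {w: False}


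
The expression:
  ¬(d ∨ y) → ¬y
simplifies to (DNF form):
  True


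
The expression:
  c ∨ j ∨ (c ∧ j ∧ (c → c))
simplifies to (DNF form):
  c ∨ j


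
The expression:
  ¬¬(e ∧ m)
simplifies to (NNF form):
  e ∧ m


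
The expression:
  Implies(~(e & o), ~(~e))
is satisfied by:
  {e: True}


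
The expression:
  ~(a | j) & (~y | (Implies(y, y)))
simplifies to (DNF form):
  ~a & ~j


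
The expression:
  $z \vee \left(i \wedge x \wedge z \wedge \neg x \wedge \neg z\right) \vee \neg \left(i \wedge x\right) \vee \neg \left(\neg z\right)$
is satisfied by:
  {z: True, x: False, i: False}
  {z: False, x: False, i: False}
  {i: True, z: True, x: False}
  {i: True, z: False, x: False}
  {x: True, z: True, i: False}
  {x: True, z: False, i: False}
  {x: True, i: True, z: True}


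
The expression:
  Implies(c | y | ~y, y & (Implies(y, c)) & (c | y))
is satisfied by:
  {c: True, y: True}


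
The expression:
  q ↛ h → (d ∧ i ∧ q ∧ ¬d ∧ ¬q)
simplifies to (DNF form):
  h ∨ ¬q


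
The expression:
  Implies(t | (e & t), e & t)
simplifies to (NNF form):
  e | ~t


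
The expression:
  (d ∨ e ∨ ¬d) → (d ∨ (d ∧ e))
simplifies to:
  d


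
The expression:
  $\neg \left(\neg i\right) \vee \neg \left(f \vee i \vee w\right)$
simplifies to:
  $i \vee \left(\neg f \wedge \neg w\right)$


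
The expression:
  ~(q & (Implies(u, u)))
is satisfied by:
  {q: False}


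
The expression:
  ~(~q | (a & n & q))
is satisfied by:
  {q: True, n: False, a: False}
  {q: True, a: True, n: False}
  {q: True, n: True, a: False}


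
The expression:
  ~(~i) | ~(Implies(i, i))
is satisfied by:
  {i: True}


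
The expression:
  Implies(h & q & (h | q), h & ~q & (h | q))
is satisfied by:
  {h: False, q: False}
  {q: True, h: False}
  {h: True, q: False}


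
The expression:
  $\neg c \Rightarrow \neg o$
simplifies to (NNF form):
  $c \vee \neg o$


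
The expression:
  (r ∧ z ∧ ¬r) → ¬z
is always true.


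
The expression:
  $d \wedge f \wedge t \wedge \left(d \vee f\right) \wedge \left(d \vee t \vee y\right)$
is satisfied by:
  {t: True, d: True, f: True}


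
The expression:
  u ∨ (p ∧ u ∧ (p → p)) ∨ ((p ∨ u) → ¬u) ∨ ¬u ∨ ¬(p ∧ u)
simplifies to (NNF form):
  True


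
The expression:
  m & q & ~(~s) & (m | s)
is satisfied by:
  {m: True, s: True, q: True}


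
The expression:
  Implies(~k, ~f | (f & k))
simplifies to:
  k | ~f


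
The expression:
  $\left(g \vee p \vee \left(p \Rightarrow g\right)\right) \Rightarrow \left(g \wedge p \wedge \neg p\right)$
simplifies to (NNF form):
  $\text{False}$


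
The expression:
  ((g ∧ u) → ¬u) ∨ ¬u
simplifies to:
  ¬g ∨ ¬u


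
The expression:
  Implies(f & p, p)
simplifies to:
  True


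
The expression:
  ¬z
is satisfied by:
  {z: False}


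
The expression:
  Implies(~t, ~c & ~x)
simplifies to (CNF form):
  (t | ~c) & (t | ~x)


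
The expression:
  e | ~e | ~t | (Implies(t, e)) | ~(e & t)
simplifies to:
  True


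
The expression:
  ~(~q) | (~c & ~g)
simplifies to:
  q | (~c & ~g)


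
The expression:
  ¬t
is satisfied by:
  {t: False}


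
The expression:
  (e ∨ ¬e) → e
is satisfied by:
  {e: True}


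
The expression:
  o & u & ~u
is never true.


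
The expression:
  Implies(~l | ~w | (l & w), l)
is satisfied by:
  {l: True}


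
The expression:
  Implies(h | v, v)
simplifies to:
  v | ~h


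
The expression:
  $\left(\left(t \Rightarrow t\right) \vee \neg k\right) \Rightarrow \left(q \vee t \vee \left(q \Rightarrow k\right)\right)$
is always true.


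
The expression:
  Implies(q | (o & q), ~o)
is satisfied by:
  {o: False, q: False}
  {q: True, o: False}
  {o: True, q: False}


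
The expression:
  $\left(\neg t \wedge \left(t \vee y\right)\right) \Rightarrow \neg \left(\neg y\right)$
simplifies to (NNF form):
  $\text{True}$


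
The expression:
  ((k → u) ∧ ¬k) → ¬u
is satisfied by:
  {k: True, u: False}
  {u: False, k: False}
  {u: True, k: True}


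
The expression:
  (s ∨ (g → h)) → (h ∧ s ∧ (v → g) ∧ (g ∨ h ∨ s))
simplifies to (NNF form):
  (g ∨ h) ∧ (g ∨ ¬v) ∧ (h ∨ ¬s) ∧ (s ∨ ¬h)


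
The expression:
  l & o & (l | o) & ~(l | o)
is never true.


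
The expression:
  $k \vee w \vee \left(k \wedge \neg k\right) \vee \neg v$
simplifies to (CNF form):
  $k \vee w \vee \neg v$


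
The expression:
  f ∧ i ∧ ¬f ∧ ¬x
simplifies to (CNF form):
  False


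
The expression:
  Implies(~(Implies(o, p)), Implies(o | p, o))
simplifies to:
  True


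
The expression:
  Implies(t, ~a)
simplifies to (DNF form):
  ~a | ~t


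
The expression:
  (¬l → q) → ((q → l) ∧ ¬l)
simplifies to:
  ¬l ∧ ¬q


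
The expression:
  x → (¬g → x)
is always true.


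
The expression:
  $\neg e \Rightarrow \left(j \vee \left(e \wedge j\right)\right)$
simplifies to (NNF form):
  $e \vee j$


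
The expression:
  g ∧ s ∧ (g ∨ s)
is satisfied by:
  {s: True, g: True}


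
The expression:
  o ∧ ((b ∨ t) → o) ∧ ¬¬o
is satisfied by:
  {o: True}


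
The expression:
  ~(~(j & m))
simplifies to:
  j & m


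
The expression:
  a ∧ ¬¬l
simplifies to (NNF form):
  a ∧ l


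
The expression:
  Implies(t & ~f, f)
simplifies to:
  f | ~t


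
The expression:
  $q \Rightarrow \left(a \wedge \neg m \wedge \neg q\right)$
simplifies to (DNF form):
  $\neg q$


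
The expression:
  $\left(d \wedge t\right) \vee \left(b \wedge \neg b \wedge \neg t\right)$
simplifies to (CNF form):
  $d \wedge t$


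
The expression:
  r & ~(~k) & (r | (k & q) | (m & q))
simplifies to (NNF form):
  k & r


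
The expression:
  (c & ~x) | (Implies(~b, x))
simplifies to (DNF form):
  b | c | x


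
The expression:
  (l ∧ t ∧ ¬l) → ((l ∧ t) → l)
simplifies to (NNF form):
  True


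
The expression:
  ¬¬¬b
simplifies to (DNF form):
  ¬b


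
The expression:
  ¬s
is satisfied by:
  {s: False}


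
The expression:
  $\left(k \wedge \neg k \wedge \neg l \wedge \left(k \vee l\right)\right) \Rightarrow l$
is always true.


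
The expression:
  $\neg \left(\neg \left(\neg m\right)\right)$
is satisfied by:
  {m: False}


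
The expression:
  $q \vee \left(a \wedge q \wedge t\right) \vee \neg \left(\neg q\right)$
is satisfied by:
  {q: True}


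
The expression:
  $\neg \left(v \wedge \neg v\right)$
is always true.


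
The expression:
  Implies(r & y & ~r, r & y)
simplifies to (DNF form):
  True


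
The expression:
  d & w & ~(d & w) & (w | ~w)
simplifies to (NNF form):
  False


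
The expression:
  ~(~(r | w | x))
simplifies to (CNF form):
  r | w | x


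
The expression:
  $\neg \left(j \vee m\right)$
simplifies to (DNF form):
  $\neg j \wedge \neg m$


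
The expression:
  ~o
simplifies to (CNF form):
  ~o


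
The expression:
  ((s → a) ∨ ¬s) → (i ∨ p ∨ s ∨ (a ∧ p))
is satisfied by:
  {i: True, p: True, s: True}
  {i: True, p: True, s: False}
  {i: True, s: True, p: False}
  {i: True, s: False, p: False}
  {p: True, s: True, i: False}
  {p: True, s: False, i: False}
  {s: True, p: False, i: False}


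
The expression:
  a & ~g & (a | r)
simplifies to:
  a & ~g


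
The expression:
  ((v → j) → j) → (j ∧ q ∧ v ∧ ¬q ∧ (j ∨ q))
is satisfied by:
  {v: False, j: False}


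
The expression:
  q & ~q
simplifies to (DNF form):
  False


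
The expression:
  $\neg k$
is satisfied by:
  {k: False}


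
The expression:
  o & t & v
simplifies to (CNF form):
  o & t & v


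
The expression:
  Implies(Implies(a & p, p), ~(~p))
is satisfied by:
  {p: True}


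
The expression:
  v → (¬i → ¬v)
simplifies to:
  i ∨ ¬v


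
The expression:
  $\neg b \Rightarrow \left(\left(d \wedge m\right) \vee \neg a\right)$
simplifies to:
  $b \vee \left(d \wedge m\right) \vee \neg a$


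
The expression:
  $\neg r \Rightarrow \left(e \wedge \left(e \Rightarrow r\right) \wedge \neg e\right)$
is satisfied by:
  {r: True}


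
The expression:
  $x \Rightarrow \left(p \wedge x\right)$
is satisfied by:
  {p: True, x: False}
  {x: False, p: False}
  {x: True, p: True}


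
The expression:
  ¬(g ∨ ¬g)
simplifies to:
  False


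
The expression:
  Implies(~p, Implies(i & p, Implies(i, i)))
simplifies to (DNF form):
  True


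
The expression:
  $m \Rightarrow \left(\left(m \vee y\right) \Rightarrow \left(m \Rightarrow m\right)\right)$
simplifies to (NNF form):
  $\text{True}$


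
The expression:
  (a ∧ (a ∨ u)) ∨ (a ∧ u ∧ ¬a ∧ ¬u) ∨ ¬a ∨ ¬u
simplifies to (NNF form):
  True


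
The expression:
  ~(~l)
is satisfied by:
  {l: True}


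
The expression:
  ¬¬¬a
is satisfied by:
  {a: False}


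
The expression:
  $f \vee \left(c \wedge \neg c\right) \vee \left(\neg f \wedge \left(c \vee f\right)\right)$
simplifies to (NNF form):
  $c \vee f$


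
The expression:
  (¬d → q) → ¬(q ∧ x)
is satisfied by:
  {q: False, x: False}
  {x: True, q: False}
  {q: True, x: False}


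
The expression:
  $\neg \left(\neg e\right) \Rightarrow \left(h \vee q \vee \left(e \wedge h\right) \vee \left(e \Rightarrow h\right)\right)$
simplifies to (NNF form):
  $h \vee q \vee \neg e$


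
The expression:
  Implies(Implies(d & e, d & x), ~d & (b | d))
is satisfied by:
  {e: True, b: True, x: False, d: False}
  {b: True, e: False, x: False, d: False}
  {e: True, b: True, x: True, d: False}
  {b: True, x: True, e: False, d: False}
  {d: True, b: True, e: True, x: False}
  {d: True, e: True, x: False, b: False}


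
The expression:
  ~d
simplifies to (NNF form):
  ~d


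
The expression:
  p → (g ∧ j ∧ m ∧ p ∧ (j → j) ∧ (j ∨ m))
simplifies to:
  (g ∧ j ∧ m) ∨ ¬p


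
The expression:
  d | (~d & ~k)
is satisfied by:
  {d: True, k: False}
  {k: False, d: False}
  {k: True, d: True}


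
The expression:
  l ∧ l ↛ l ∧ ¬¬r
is never true.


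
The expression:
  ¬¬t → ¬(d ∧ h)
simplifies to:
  ¬d ∨ ¬h ∨ ¬t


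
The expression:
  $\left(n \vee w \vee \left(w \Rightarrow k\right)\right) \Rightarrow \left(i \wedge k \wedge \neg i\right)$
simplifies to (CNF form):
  $\text{False}$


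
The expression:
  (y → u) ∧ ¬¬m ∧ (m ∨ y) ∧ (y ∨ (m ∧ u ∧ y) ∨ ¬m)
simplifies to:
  m ∧ u ∧ y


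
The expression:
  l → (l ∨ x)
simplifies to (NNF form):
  True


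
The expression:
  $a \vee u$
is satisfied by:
  {a: True, u: True}
  {a: True, u: False}
  {u: True, a: False}


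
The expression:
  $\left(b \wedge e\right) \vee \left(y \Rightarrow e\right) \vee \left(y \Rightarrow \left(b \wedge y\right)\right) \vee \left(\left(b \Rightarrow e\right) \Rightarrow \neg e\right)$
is always true.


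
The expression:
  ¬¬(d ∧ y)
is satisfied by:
  {d: True, y: True}


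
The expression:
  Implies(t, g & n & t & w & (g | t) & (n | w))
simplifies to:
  ~t | (g & n & w)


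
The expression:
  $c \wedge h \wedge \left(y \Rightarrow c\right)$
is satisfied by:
  {h: True, c: True}


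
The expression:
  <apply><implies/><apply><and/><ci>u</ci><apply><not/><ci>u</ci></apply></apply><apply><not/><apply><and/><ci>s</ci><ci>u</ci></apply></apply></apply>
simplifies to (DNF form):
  <true/>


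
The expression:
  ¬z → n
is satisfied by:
  {n: True, z: True}
  {n: True, z: False}
  {z: True, n: False}


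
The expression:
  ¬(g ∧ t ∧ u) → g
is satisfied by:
  {g: True}


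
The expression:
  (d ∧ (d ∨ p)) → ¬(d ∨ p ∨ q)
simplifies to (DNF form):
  ¬d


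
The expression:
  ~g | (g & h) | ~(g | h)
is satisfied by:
  {h: True, g: False}
  {g: False, h: False}
  {g: True, h: True}


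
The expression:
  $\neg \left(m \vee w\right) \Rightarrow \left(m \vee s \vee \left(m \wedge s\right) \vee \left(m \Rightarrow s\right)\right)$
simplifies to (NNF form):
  $\text{True}$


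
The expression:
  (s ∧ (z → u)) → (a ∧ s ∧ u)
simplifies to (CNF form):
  (a ∨ z ∨ ¬s) ∧ (a ∨ ¬s ∨ ¬u) ∧ (u ∨ z ∨ ¬s) ∧ (u ∨ ¬s ∨ ¬u)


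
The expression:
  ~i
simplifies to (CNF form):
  ~i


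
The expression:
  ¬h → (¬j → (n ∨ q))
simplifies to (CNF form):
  h ∨ j ∨ n ∨ q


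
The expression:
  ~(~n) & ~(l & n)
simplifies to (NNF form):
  n & ~l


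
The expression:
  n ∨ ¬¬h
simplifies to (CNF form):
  h ∨ n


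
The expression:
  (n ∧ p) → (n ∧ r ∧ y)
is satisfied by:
  {y: True, r: True, p: False, n: False}
  {y: True, r: False, p: False, n: False}
  {r: True, y: False, p: False, n: False}
  {y: False, r: False, p: False, n: False}
  {y: True, n: True, r: True, p: False}
  {y: True, n: True, r: False, p: False}
  {n: True, r: True, y: False, p: False}
  {n: True, y: False, r: False, p: False}
  {y: True, p: True, r: True, n: False}
  {y: True, p: True, r: False, n: False}
  {p: True, r: True, y: False, n: False}
  {p: True, y: False, r: False, n: False}
  {y: True, n: True, p: True, r: True}


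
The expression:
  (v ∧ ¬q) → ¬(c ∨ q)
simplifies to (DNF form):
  q ∨ ¬c ∨ ¬v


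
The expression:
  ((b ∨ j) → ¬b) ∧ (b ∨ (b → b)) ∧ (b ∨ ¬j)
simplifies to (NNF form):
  ¬b ∧ ¬j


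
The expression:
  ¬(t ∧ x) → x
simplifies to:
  x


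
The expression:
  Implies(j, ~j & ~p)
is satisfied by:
  {j: False}


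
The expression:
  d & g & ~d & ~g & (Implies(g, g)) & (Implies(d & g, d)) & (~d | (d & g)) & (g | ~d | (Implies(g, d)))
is never true.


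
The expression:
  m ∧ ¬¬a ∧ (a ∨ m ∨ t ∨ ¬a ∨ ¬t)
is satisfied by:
  {a: True, m: True}


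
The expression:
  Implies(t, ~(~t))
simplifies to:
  True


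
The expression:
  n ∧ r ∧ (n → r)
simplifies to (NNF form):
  n ∧ r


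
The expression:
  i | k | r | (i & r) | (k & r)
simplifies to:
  i | k | r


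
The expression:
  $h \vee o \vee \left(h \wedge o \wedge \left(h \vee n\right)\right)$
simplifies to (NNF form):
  $h \vee o$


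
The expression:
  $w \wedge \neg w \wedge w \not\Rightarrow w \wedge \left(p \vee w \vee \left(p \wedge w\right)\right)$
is never true.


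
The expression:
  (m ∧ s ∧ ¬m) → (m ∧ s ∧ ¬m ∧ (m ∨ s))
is always true.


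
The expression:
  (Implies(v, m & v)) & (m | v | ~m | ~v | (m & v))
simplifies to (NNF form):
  m | ~v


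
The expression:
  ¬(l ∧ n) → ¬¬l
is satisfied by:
  {l: True}


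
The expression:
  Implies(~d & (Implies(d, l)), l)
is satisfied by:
  {d: True, l: True}
  {d: True, l: False}
  {l: True, d: False}


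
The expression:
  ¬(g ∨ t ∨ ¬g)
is never true.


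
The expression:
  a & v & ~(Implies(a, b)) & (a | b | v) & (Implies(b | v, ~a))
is never true.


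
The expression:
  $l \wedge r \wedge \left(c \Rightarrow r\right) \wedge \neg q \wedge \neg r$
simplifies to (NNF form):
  $\text{False}$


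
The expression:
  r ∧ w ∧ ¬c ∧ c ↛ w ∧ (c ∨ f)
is never true.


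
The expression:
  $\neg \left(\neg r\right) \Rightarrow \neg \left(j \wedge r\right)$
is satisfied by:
  {r: False, j: False}
  {j: True, r: False}
  {r: True, j: False}


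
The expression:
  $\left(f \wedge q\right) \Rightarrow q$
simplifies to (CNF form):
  $\text{True}$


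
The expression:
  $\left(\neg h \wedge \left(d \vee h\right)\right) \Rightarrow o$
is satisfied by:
  {o: True, h: True, d: False}
  {o: True, h: False, d: False}
  {h: True, o: False, d: False}
  {o: False, h: False, d: False}
  {d: True, o: True, h: True}
  {d: True, o: True, h: False}
  {d: True, h: True, o: False}


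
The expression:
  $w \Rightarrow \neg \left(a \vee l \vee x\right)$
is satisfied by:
  {l: False, x: False, w: False, a: False}
  {a: True, l: False, x: False, w: False}
  {x: True, a: False, l: False, w: False}
  {a: True, x: True, l: False, w: False}
  {l: True, a: False, x: False, w: False}
  {a: True, l: True, x: False, w: False}
  {x: True, l: True, a: False, w: False}
  {a: True, x: True, l: True, w: False}
  {w: True, a: False, l: False, x: False}


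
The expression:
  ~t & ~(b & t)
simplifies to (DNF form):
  ~t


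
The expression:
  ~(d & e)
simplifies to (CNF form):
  ~d | ~e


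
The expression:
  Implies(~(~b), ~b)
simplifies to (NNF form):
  ~b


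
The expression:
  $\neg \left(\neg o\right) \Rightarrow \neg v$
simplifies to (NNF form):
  $\neg o \vee \neg v$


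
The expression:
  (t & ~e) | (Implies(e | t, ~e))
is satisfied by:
  {e: False}


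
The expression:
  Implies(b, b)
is always true.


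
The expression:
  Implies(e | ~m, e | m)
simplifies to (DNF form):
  e | m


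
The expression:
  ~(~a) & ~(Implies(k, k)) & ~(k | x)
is never true.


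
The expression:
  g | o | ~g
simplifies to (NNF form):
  True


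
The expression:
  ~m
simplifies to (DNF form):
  ~m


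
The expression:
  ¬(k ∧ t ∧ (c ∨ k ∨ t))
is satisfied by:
  {k: False, t: False}
  {t: True, k: False}
  {k: True, t: False}


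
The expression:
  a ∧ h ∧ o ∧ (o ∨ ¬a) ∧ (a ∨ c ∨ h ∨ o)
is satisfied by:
  {a: True, h: True, o: True}


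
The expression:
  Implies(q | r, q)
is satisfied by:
  {q: True, r: False}
  {r: False, q: False}
  {r: True, q: True}


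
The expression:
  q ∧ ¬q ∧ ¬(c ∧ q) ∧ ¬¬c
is never true.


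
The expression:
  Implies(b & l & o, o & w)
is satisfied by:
  {w: True, l: False, o: False, b: False}
  {b: False, l: False, w: False, o: False}
  {b: True, w: True, l: False, o: False}
  {b: True, l: False, w: False, o: False}
  {o: True, w: True, b: False, l: False}
  {o: True, b: False, l: False, w: False}
  {o: True, b: True, w: True, l: False}
  {o: True, b: True, l: False, w: False}
  {w: True, l: True, o: False, b: False}
  {l: True, o: False, w: False, b: False}
  {b: True, l: True, w: True, o: False}
  {b: True, l: True, o: False, w: False}
  {w: True, l: True, o: True, b: False}
  {l: True, o: True, b: False, w: False}
  {b: True, l: True, o: True, w: True}


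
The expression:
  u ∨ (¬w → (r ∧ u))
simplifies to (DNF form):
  u ∨ w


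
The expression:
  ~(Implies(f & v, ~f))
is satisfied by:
  {f: True, v: True}


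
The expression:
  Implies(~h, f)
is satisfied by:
  {h: True, f: True}
  {h: True, f: False}
  {f: True, h: False}


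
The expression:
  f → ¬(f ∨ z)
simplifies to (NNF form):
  ¬f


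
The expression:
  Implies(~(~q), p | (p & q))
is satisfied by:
  {p: True, q: False}
  {q: False, p: False}
  {q: True, p: True}


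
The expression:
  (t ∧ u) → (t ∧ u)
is always true.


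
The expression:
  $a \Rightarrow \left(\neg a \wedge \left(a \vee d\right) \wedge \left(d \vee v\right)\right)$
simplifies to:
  $\neg a$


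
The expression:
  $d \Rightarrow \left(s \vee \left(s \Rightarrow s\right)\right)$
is always true.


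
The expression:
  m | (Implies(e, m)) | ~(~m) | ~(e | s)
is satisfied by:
  {m: True, e: False}
  {e: False, m: False}
  {e: True, m: True}


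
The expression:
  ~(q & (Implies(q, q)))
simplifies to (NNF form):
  ~q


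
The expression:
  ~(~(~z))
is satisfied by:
  {z: False}


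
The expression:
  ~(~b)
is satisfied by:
  {b: True}


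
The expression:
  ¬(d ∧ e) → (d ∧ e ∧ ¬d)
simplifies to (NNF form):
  d ∧ e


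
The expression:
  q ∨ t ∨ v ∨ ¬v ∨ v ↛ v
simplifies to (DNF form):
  True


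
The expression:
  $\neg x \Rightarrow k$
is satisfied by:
  {x: True, k: True}
  {x: True, k: False}
  {k: True, x: False}


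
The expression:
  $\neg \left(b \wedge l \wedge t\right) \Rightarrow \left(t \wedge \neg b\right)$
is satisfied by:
  {t: True, l: True, b: False}
  {t: True, l: False, b: False}
  {t: True, b: True, l: True}


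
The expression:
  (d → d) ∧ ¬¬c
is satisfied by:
  {c: True}


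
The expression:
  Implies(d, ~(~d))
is always true.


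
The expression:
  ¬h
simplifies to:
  ¬h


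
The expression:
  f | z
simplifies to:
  f | z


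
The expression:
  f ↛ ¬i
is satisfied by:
  {i: True, f: True}


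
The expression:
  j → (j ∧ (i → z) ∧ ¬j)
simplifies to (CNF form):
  ¬j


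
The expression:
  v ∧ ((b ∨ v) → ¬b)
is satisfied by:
  {v: True, b: False}


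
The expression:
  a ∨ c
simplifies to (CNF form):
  a ∨ c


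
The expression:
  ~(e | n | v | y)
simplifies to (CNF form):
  ~e & ~n & ~v & ~y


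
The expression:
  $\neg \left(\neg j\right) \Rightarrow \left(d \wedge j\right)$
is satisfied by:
  {d: True, j: False}
  {j: False, d: False}
  {j: True, d: True}


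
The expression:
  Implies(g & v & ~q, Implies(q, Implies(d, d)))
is always true.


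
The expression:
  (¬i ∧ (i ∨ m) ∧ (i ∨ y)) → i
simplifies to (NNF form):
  i ∨ ¬m ∨ ¬y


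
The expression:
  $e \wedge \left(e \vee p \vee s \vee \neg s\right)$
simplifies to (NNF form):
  $e$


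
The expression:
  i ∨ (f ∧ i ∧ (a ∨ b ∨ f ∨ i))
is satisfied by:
  {i: True}


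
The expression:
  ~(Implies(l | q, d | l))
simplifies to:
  q & ~d & ~l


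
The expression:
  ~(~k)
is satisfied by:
  {k: True}


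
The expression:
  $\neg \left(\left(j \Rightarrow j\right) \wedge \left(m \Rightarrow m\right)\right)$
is never true.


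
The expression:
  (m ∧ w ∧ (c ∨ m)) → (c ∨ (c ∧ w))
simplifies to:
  c ∨ ¬m ∨ ¬w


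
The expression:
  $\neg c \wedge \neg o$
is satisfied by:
  {o: False, c: False}


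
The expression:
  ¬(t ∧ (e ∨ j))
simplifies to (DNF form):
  (¬e ∧ ¬j) ∨ ¬t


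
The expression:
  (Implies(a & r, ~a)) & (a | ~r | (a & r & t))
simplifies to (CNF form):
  ~r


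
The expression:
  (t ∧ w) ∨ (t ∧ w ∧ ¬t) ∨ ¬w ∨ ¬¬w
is always true.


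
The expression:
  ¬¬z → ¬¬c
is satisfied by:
  {c: True, z: False}
  {z: False, c: False}
  {z: True, c: True}


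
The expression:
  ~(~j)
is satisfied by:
  {j: True}


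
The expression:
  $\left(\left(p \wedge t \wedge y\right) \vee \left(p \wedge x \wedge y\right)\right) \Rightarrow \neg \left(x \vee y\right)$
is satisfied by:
  {t: False, p: False, y: False, x: False}
  {x: True, t: False, p: False, y: False}
  {t: True, x: False, p: False, y: False}
  {x: True, t: True, p: False, y: False}
  {y: True, x: False, t: False, p: False}
  {x: True, y: True, t: False, p: False}
  {y: True, t: True, x: False, p: False}
  {x: True, y: True, t: True, p: False}
  {p: True, y: False, t: False, x: False}
  {p: True, x: True, y: False, t: False}
  {p: True, t: True, y: False, x: False}
  {x: True, p: True, t: True, y: False}
  {p: True, y: True, x: False, t: False}


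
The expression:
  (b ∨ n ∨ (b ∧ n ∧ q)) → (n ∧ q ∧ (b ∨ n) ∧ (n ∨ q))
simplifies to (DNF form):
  (n ∧ q) ∨ (¬b ∧ ¬n)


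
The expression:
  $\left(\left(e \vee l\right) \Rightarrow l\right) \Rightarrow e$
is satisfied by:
  {e: True}


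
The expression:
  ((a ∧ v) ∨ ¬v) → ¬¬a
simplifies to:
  a ∨ v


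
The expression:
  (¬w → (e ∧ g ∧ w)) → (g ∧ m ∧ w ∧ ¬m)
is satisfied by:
  {w: False}


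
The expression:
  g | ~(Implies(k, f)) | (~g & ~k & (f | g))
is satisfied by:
  {g: True, f: False, k: False}
  {k: True, g: True, f: False}
  {g: True, f: True, k: False}
  {k: True, g: True, f: True}
  {k: True, f: False, g: False}
  {f: True, k: False, g: False}


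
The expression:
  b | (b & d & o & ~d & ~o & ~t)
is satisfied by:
  {b: True}


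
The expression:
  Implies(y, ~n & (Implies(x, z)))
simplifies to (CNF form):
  (~n | ~y) & (z | ~n | ~y) & (z | ~x | ~y) & (~n | ~x | ~y)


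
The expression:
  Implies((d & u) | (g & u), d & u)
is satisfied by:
  {d: True, g: False, u: False}
  {g: False, u: False, d: False}
  {d: True, u: True, g: False}
  {u: True, g: False, d: False}
  {d: True, g: True, u: False}
  {g: True, d: False, u: False}
  {d: True, u: True, g: True}


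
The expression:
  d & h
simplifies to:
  d & h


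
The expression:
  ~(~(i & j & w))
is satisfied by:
  {i: True, j: True, w: True}


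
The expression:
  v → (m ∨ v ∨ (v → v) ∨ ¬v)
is always true.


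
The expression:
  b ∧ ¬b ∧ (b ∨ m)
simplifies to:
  False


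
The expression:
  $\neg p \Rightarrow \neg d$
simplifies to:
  $p \vee \neg d$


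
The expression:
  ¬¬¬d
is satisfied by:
  {d: False}


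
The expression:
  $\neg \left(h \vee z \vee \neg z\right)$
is never true.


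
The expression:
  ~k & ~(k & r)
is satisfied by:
  {k: False}


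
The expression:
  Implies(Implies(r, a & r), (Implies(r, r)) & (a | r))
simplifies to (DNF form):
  a | r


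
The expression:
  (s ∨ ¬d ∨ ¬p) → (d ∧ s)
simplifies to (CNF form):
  d ∧ (p ∨ s)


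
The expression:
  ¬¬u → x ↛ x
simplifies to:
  ¬u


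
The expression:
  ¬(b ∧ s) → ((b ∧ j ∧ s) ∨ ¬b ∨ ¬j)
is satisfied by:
  {s: True, b: False, j: False}
  {s: False, b: False, j: False}
  {j: True, s: True, b: False}
  {j: True, s: False, b: False}
  {b: True, s: True, j: False}
  {b: True, s: False, j: False}
  {b: True, j: True, s: True}


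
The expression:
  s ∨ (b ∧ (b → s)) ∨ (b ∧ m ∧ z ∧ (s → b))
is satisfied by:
  {z: True, s: True, m: True, b: True}
  {z: True, s: True, m: True, b: False}
  {z: True, s: True, b: True, m: False}
  {z: True, s: True, b: False, m: False}
  {s: True, m: True, b: True, z: False}
  {s: True, m: True, b: False, z: False}
  {s: True, m: False, b: True, z: False}
  {s: True, m: False, b: False, z: False}
  {z: True, m: True, b: True, s: False}


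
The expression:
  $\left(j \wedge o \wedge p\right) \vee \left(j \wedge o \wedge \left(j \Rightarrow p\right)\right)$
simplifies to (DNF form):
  $j \wedge o \wedge p$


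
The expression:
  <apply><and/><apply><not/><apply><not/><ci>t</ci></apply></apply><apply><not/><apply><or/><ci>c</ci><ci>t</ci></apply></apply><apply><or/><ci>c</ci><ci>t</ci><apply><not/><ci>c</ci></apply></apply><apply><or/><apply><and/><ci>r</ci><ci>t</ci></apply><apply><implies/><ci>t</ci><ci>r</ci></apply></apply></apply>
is never true.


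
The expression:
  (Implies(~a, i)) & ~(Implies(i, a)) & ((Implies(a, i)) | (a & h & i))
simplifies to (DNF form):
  i & ~a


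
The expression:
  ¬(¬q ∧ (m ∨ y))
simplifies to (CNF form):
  (q ∨ ¬m) ∧ (q ∨ ¬y)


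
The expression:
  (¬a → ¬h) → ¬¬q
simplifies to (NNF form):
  q ∨ (h ∧ ¬a)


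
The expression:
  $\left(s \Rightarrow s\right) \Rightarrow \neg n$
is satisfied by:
  {n: False}


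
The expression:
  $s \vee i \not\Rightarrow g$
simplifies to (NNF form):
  $s \vee \left(i \wedge \neg g\right)$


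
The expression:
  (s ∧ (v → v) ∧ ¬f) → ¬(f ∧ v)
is always true.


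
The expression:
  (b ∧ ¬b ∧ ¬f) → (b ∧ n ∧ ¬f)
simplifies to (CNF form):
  True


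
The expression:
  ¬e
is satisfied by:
  {e: False}


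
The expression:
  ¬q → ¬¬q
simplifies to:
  q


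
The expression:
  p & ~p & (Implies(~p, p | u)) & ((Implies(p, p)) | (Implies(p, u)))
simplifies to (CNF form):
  False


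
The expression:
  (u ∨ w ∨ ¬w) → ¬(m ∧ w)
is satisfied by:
  {w: False, m: False}
  {m: True, w: False}
  {w: True, m: False}


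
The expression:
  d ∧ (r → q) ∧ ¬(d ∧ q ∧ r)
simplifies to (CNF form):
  d ∧ ¬r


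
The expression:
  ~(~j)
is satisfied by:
  {j: True}


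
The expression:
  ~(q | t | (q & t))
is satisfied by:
  {q: False, t: False}


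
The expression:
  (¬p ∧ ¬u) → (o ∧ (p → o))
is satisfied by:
  {o: True, u: True, p: True}
  {o: True, u: True, p: False}
  {o: True, p: True, u: False}
  {o: True, p: False, u: False}
  {u: True, p: True, o: False}
  {u: True, p: False, o: False}
  {p: True, u: False, o: False}


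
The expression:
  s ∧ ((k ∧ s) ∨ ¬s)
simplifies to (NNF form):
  k ∧ s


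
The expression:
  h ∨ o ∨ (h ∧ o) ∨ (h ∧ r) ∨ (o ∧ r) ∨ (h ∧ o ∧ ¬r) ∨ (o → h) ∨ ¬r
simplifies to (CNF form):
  True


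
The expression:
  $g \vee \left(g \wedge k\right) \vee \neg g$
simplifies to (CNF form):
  $\text{True}$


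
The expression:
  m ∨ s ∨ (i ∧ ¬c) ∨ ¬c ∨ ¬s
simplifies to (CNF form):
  True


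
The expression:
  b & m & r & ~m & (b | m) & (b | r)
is never true.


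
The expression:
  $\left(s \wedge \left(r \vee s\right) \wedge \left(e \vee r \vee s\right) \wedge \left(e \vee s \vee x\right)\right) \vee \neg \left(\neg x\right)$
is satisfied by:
  {x: True, s: True}
  {x: True, s: False}
  {s: True, x: False}


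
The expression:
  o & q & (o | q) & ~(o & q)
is never true.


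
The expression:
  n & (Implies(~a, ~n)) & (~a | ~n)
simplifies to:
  False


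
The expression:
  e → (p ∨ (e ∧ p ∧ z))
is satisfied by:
  {p: True, e: False}
  {e: False, p: False}
  {e: True, p: True}


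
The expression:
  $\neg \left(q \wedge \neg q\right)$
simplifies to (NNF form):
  $\text{True}$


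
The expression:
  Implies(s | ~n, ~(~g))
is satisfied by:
  {n: True, g: True, s: False}
  {g: True, s: False, n: False}
  {n: True, g: True, s: True}
  {g: True, s: True, n: False}
  {n: True, s: False, g: False}


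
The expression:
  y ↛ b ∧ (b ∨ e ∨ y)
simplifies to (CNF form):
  y ∧ ¬b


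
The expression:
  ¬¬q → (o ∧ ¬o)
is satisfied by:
  {q: False}


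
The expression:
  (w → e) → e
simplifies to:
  e ∨ w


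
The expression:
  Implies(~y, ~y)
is always true.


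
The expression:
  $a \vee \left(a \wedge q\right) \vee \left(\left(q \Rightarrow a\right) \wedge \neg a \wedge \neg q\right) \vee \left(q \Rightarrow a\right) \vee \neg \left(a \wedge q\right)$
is always true.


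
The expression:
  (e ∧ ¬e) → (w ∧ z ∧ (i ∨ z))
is always true.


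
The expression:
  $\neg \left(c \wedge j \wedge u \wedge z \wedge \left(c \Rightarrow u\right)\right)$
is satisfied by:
  {u: False, c: False, z: False, j: False}
  {j: True, u: False, c: False, z: False}
  {z: True, u: False, c: False, j: False}
  {j: True, z: True, u: False, c: False}
  {c: True, j: False, u: False, z: False}
  {j: True, c: True, u: False, z: False}
  {z: True, c: True, j: False, u: False}
  {j: True, z: True, c: True, u: False}
  {u: True, z: False, c: False, j: False}
  {j: True, u: True, z: False, c: False}
  {z: True, u: True, j: False, c: False}
  {j: True, z: True, u: True, c: False}
  {c: True, u: True, z: False, j: False}
  {j: True, c: True, u: True, z: False}
  {z: True, c: True, u: True, j: False}
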